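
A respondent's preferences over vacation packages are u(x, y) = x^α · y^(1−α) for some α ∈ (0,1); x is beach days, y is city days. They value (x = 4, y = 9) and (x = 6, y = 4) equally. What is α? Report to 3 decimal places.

Set the two utilities equal: 4^α·9^(1−α) = 6^α·4^(1−α).
Taking logs: α·ln 4 + (1−α)·ln 9 = α·ln 6 + (1−α)·ln 4, i.e. α·-0.405465 = (1−α)·-0.810930.
So α/(1−α) = (-0.810930)/(-0.405465) = 2.000000, and α = 2.000000/3.000000 ≈ 0.667.

α ≈ 0.667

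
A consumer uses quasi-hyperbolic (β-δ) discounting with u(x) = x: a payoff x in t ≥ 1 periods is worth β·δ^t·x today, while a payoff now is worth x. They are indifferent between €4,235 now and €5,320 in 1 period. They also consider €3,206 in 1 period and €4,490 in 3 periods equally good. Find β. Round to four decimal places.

β ≈ 0.9421

From the later pair, β·δ^1·3206 = β·δ^3·4490; dividing through, δ^2 = 3206/4490 = 0.71403, so δ = 0.84500.
The first indifference: 4235 = β·δ·5320, so β = 4235/(δ·5320) = 4235/(0.84500·5320) ≈ 0.9421.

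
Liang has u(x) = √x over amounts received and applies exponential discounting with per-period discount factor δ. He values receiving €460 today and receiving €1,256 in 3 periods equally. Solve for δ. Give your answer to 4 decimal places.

δ ≈ 0.8459

Equating discounted utilities: u(460) = δ^3·u(1256) ⇒ δ^3 = u(460)/u(1256).
Since u(x) = √x, δ^3 = √(460/1256) = 0.60518.
Hence δ = (0.60518)^(1/3) = 0.845853.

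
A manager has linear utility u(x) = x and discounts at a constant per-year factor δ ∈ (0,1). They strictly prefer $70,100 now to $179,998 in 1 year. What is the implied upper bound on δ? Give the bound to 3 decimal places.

Under u(x) = x this choice says 70100 > δ·179998.
Dividing through by 179998 gives δ < 0.38945.

δ < 0.389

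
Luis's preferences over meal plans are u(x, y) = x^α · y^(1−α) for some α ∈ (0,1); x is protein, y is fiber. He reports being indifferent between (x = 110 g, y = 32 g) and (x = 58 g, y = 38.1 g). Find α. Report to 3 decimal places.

Indifference: 110^α · 32^(1−α) = 58^α · 38.1^(1−α).
Taking logs: α·ln 110 + (1−α)·ln 32 = α·ln 58 + (1−α)·ln 38.1, i.e. α·0.640037 = (1−α)·0.174478.
So α/(1−α) = (0.174478)/(0.640037) = 0.272606, and α = 0.272606/1.272606 ≈ 0.214.

α ≈ 0.214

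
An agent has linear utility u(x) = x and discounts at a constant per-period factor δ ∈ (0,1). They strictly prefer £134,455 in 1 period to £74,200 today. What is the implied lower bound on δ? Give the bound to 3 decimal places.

δ > 0.552

Comparing present values: 74200 < δ·134455.
Dividing through by 134455 gives δ > 0.55186.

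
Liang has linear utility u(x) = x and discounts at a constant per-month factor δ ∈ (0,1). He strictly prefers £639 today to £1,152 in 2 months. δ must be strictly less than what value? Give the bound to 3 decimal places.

The preference means 639 > δ^2·1152.
Hence δ^2 < 639/1152 = 0.55469, and x ↦ x^(1/2) is increasing on (0,∞).
δ < 0.55469^(1/2) = 0.745.

δ < 0.745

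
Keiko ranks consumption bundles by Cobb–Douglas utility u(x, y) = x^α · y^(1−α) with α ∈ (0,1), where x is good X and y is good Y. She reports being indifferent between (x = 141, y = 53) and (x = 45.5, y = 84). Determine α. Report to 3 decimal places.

α ≈ 0.289

Set the two utilities equal: 141^α·53^(1−α) = 45.5^α·84^(1−α).
Rearrange to (141/45.5)^α = (84/53)^(1−α) and take logs: α·1.131048 = (1−α)·0.460525.
With A = 1.131048 and B = 0.460525: α·A = (1−α)·B, so α = B/(A+B) = 0.460525/1.591573 ≈ 0.289.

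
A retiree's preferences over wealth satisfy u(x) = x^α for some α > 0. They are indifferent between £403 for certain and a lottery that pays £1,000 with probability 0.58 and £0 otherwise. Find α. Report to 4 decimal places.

α ≈ 0.5994

Since u(0) = 0, the lottery's EU is 0.58·1000^α.
Setting u(403) equal to that: 403^α = 0.58·1000^α ⇒ (403/1000)^α = 0.58.
Take logs: α = ln 0.58 / ln(403/1000) ≈ 0.599379.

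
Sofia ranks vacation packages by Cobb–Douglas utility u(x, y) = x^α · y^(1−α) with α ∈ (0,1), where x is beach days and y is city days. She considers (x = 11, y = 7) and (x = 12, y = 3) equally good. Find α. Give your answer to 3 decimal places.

Indifference: 11^α · 7^(1−α) = 12^α · 3^(1−α).
(11/12)^α = (3/7)^(1−α); take logs: α·ln(11/12) = (1−α)·ln(3/7), i.e. α·-0.087011 = (1−α)·-0.847298.
Thus α·(-0.934309) = -0.847298, so α = -0.847298/-0.934309 ≈ 0.907.

α ≈ 0.907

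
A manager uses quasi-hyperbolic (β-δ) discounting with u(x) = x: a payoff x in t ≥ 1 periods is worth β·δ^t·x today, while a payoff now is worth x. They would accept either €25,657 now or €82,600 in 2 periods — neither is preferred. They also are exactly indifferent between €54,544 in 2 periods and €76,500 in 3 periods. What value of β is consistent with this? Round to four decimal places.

β ≈ 0.6110

The second indifference involves only future payoffs, so β cancels: β·δ^2·54544 = β·δ^3·76500, giving δ = 54544/76500 = 0.71299.
Now use the now-vs-future pair: 25657 = β·δ^2·82600 gives β = 25657/(0.50836·82600) ≈ 0.6110.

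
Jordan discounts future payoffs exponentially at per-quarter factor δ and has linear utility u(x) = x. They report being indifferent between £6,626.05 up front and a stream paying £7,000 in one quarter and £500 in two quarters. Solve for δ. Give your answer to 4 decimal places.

δ ≈ 0.8900

Equating present values: 6626.05 = 7000δ + 500δ².
That is, 500δ² + 7000δ − 6626.05 = 0, a quadratic in δ.
By the quadratic formula (taking the positive root), δ = (−7000 + √62252100.00) / 1000 ≈ 0.8900.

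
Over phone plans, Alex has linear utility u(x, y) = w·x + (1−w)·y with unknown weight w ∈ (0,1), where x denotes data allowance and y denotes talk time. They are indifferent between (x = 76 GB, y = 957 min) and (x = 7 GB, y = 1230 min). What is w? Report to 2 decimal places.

w = 0.80

u(76,957) = u(7,1230) means w·76 + (1−w)·957 = w·7 + (1−w)·1230.
Rearranging, 69·w − 273·(1−w) = 0.
So w/(1−w) = 273/69 = 3.9565, giving w = 273/(69+273) = 0.80.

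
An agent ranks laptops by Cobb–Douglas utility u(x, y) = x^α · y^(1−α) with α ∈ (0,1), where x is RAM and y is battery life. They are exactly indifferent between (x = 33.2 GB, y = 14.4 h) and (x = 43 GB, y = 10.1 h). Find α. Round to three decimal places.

Indifference: 33.2^α · 14.4^(1−α) = 43^α · 10.1^(1−α).
Taking logs: α·ln 33.2 + (1−α)·ln 14.4 = α·ln 43 + (1−α)·ln 10.1, i.e. α·-0.258650 = (1−α)·-0.354693.
Thus α·(-0.613343) = -0.354693, so α = -0.354693/-0.613343 ≈ 0.578.

α ≈ 0.578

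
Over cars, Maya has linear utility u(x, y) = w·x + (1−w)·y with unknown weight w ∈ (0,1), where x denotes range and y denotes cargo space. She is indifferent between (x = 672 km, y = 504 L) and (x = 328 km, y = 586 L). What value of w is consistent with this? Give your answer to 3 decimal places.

w = 0.192

u(672,504) = u(328,586) means w·672 + (1−w)·504 = w·328 + (1−w)·586.
w·(672−328) = (1−w)·(586−504), i.e. w·344 = (1−w)·82.
So w/(1−w) = 82/344 = 0.2384, giving w = 82/(344+82) = 0.192.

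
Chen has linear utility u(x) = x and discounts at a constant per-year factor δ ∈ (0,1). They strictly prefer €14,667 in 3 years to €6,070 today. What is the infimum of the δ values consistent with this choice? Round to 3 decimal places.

δ > 0.745

Comparing present values: 6070 < δ^3·14667.
So δ^3 > 6070/14667 = 0.41385; taking the cube root of both positive sides preserves the inequality.
δ > 0.41385^(1/3) = 0.745.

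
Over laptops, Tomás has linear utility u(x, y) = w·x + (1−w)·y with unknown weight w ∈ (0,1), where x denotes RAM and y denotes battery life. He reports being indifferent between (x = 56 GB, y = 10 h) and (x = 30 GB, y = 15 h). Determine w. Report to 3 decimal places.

u(56,10) = u(30,15) means w·56 + (1−w)·10 = w·30 + (1−w)·15.
Rearranging, 26·w − 5·(1−w) = 0.
Hence w = 5/(26+5) = 5/31 = 0.161.

w = 0.161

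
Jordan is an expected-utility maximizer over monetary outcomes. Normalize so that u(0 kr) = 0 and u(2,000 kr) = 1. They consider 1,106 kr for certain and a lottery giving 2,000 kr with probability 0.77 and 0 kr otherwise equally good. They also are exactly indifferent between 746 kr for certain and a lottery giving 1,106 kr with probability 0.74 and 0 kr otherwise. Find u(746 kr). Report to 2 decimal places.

0.57

First, u(1,106 kr) = 0.77·u(2,000 kr) + 0.23·u(0 kr) = 0.77.
Then u(746 kr) = 0.74·u(1,106 kr) + 0.26·u(0 kr) = 0.74·0.77 + 0.26·0.00 = 0.5698.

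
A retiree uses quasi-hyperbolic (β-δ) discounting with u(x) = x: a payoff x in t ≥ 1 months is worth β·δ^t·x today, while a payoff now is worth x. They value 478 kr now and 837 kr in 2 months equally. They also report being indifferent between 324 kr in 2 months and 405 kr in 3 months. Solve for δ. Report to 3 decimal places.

Both payoffs in the second observation are in the future, so β drops out: δ^2·324 = δ^3·405 ⇒ δ = 324/405 = 0.80000.

δ ≈ 0.800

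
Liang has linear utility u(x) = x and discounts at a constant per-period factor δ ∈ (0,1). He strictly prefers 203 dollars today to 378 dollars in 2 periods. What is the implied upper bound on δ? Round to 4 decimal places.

δ < 0.7328

Under u(x) = x this choice says 203 > δ^2·378.
Hence δ^2 < 203/378 = 0.53704, and x ↦ x^(1/2) is increasing on (0,∞).
δ < 0.53704^(1/2) = 0.7328.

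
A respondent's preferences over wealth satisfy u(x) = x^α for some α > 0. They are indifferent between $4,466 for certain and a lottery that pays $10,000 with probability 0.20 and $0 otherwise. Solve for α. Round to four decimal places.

α ≈ 1.9966

The lottery's expected utility is 0.20·u(10000) + 0.80·u(0) = 0.20·10000^α (since u(0) = 0 for α > 0).
Setting u(4466) equal to that: 4466^α = 0.20·10000^α ⇒ (4466/10000)^α = 0.20.
Taking logs: α·ln(4466/10000) = ln(0.20), so α = -1.6094379 / -0.8060919 ≈ 1.9966.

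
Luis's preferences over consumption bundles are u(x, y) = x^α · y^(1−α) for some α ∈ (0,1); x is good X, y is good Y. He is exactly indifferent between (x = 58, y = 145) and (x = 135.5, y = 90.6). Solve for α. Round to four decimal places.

α ≈ 0.3566

Set the two utilities equal: 58^α·145^(1−α) = 135.5^α·90.6^(1−α).
Taking logs: α·ln 58 + (1−α)·ln 145 = α·ln 135.5 + (1−α)·ln 90.6, i.e. α·-0.8485286 = (1−α)·-0.4702795.
So α/(1−α) = (-0.4702795)/(-0.8485286) = 0.5542294, and α = 0.5542294/1.5542294 ≈ 0.3566.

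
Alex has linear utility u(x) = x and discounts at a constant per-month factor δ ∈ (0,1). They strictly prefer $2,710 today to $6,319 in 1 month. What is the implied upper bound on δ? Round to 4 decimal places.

δ < 0.4289

Under u(x) = x this choice says 2710 > δ·6319.
So δ < 2710/6319 = 0.42887.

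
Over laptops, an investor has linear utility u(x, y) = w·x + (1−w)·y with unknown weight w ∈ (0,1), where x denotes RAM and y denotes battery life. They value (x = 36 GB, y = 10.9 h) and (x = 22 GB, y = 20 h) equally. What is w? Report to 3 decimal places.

w = 0.394

u(36,10.9) = u(22,20) means w·36 + (1−w)·10.9 = w·22 + (1−w)·20.
Rearranging, 14·w − 9.1·(1−w) = 0.
The marginal rate of substitution is 9.1/14, so w = 9.1/(14+9.1) = 0.394.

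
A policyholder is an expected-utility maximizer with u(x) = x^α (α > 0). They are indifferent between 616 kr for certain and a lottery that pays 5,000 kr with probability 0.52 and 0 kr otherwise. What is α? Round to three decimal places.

Since u(0) = 0, the lottery's EU is 0.52·5000^α.
Indifference: 616^α = 0.52·5000^α, so (616/5000)^α = 0.52.
α = ln(0.52) / ln(616/5000) = -0.653926/-2.093946 ≈ 0.312.

α ≈ 0.312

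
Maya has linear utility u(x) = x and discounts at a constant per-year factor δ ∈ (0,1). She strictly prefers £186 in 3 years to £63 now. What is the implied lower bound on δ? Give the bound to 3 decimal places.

δ > 0.697

Under u(x) = x this choice says 63 < δ^3·186.
Hence δ^3 > 63/186 = 0.33871, and x ↦ x^(1/3) is increasing on (0,∞).
δ > (63/186)^(1/3) ≈ 0.697.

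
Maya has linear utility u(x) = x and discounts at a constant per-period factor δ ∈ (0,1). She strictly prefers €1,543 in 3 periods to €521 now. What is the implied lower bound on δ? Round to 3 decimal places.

Under u(x) = x this choice says 521 < δ^3·1543.
Dividing by 1543: δ^3 > 0.33765. Both sides are positive, so the cube root keeps the direction.
δ > (521/1543)^(1/3) ≈ 0.696.

δ > 0.696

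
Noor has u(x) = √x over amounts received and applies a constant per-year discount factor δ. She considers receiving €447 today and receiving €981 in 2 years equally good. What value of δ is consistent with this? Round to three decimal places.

Equating discounted utilities: u(447) = δ^2·u(981) ⇒ δ^2 = u(447)/u(981).
Since u(x) = √x, δ^2 = √(447/981) = 0.67502.
So δ = 0.67502^(1/2) ≈ 0.822.

δ ≈ 0.822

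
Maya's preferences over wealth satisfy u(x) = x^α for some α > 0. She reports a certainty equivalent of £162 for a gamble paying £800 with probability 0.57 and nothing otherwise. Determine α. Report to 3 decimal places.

Since u(0) = 0, the lottery's EU is 0.57·800^α.
Equating: 162^α = 0.57·800^α, i.e. 0.2025^α = 0.57.
Taking logs: α·ln(162/800) = ln(0.57), so α = -0.562119 / -1.597015 ≈ 0.352.

α ≈ 0.352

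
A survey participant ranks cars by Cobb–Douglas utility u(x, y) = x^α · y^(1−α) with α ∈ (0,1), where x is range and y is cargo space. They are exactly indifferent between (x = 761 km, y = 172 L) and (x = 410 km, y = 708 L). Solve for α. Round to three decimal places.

Set the two utilities equal: 761^α·172^(1−α) = 410^α·708^(1−α).
(761/410)^α = (708/172)^(1−α); take logs: α·ln(761/410) = (1−α)·ln(708/172), i.e. α·0.618476 = (1−α)·1.414950.
So α/(1−α) = (1.414950)/(0.618476) = 2.287801, and α = 2.287801/3.287801 ≈ 0.696.

α ≈ 0.696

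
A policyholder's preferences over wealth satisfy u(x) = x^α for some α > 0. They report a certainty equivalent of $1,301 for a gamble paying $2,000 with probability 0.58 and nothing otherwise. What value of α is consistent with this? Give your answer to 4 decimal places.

α ≈ 1.2668

Since u(0) = 0, the lottery's EU is 0.58·2000^α.
Indifference: 1301^α = 0.58·2000^α, so (1301/2000)^α = 0.58.
α = ln(0.58) / ln(1301/2000) = -0.5447272/-0.4300140 ≈ 1.2668.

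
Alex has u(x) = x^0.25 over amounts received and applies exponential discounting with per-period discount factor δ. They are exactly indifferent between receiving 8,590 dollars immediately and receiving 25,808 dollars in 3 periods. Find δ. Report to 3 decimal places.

δ ≈ 0.912

The payoff in 3 periods is discounted by δ^3, so u(8590) = δ^3·u(25808) and δ^3 = u(8590)/u(25808).
With u(x) = x^0.25: δ^3 = 8590^0.25/25808^0.25 = (8590/25808)^0.25 = 0.75956.
Taking the cube root: δ = 0.75956^(1/3) ≈ 0.912.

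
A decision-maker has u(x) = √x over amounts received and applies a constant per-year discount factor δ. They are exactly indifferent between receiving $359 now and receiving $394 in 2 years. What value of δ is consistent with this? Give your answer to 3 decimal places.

δ ≈ 0.977

Equating discounted utilities: u(359) = δ^2·u(394) ⇒ δ^2 = u(359)/u(394).
With u(x) = √x: δ^2 = √359/√394 = √(359/394) = 0.95455.
Taking the square root: δ = 0.95455^(1/2) ≈ 0.977.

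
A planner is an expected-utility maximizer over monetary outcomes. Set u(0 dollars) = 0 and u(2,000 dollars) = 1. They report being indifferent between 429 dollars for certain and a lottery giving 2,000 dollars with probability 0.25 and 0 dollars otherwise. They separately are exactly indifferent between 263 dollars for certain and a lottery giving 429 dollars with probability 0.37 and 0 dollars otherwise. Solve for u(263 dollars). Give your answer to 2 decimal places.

0.09

First, u(429 dollars) = 0.25·u(2,000 dollars) + 0.75·u(0 dollars) = 0.25.
Then u(263 dollars) = 0.37·u(429 dollars) + 0.63·u(0 dollars) = 0.37·0.25 + 0.63·0.00 = 0.0925.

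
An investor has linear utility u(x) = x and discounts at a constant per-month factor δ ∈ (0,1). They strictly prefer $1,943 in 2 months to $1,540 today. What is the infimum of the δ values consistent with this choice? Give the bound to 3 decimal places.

The preference means 1540 < δ^2·1943.
Hence δ^2 > 1540/1943 = 0.79259, and x ↦ x^(1/2) is increasing on (0,∞).
δ > (1540/1943)^(1/2) ≈ 0.890.

δ > 0.890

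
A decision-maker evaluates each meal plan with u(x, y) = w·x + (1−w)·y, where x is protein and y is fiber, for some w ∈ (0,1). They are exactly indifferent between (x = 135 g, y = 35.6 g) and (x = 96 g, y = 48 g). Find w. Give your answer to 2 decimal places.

w = 0.24

Equating utilities: w·135 + (1−w)·35.6 = w·96 + (1−w)·48.
Rearranging, 39·w − 12.4·(1−w) = 0.
Hence w = 12.4/(39+12.4) = 12.4/51.4 = 0.24.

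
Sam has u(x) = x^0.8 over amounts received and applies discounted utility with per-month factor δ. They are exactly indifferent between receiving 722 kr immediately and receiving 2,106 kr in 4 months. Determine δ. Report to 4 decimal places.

Indifference means u(722) = δ^4 · u(2106), so δ^4 = u(722)/u(2106).
Since u(x) = x^0.8, δ^4 = (722/2106)^0.8 = 0.34283^0.8 = 0.42468.
Taking the 4th root: δ = 0.42468^(1/4) ≈ 0.8073.

δ ≈ 0.8073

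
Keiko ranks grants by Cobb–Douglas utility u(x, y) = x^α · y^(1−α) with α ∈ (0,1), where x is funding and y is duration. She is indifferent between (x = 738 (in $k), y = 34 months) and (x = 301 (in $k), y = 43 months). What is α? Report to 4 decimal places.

α ≈ 0.2075

Set the two utilities equal: 738^α·34^(1−α) = 301^α·43^(1−α).
Taking logs: α·ln 738 + (1−α)·ln 34 = α·ln 301 + (1−α)·ln 43, i.e. α·0.8968336 = (1−α)·0.2348396.
So α/(1−α) = (0.2348396)/(0.8968336) = 0.2618541, and α = 0.2618541/1.2618541 ≈ 0.2075.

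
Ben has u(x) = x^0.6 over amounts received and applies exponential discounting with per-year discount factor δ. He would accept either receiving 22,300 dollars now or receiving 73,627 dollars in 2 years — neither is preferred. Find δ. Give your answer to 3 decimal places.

The payoff in 2 years is discounted by δ^2, so u(22300) = δ^2·u(73627) and δ^2 = u(22300)/u(73627).
With u(x) = x^0.6: δ^2 = 22300^0.6/73627^0.6 = (22300/73627)^0.6 = 0.48838.
So δ = 0.48838^(1/2) ≈ 0.699.

δ ≈ 0.699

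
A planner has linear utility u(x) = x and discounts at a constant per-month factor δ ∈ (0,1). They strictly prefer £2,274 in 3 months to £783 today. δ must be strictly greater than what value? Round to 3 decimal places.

The preference means 783 < δ^3·2274.
Dividing by 2274: δ^3 > 0.34433. Both sides are positive, so the cube root keeps the direction.
δ > (783/2274)^(1/3) ≈ 0.701.

δ > 0.701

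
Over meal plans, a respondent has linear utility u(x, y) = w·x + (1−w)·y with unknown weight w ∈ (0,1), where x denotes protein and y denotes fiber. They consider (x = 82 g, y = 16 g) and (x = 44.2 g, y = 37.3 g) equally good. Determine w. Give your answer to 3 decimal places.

w = 0.360

Equating utilities: w·82 + (1−w)·16 = w·44.2 + (1−w)·37.3.
Rearranging, 37.8·w − 21.3·(1−w) = 0.
The marginal rate of substitution is 21.3/37.8, so w = 21.3/(37.8+21.3) = 0.360.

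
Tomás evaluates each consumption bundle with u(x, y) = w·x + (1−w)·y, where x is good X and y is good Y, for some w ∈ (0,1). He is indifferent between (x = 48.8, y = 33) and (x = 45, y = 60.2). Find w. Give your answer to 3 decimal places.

w = 0.877

Equating utilities: w·48.8 + (1−w)·33 = w·45 + (1−w)·60.2.
Rearranging, 3.8·w − 27.2·(1−w) = 0.
The marginal rate of substitution is 27.2/3.8, so w = 27.2/(3.8+27.2) = 0.877.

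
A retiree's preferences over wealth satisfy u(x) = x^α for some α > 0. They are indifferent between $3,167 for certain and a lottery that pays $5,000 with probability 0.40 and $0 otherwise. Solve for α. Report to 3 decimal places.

The lottery's expected utility is 0.40·u(5000) + 0.60·u(0) = 0.40·5000^α (since u(0) = 0 for α > 0).
Indifference: 3167^α = 0.40·5000^α, so (3167/5000)^α = 0.40.
Take logs: α = ln 0.40 / ln(3167/5000) ≈ 2.00654.

α ≈ 2.007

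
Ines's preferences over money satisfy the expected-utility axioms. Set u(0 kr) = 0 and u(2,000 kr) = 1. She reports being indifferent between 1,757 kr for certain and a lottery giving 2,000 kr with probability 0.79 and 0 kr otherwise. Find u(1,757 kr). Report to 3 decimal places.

The indifference gives u(1,757 kr) = 0.79·u(2,000 kr) + 0.21·u(0 kr) = 0.79·1 + 0.21·0 = 0.79.

0.790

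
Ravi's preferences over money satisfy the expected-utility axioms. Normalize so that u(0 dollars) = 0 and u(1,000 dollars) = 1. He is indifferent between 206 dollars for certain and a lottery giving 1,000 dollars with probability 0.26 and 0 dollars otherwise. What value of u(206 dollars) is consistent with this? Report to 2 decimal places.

0.26

By the standard-gamble method, u(206 dollars) is just the indifference probability on the best outcome: 0.26.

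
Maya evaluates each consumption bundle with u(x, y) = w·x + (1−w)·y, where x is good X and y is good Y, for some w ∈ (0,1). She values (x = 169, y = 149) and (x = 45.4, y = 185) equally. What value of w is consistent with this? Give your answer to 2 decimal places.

Equating utilities: w·169 + (1−w)·149 = w·45.4 + (1−w)·185.
Collecting terms: w·123.6 = (1−w)·36.
Hence w = 36/(123.6+36) = 36/159.6 = 0.23.

w = 0.23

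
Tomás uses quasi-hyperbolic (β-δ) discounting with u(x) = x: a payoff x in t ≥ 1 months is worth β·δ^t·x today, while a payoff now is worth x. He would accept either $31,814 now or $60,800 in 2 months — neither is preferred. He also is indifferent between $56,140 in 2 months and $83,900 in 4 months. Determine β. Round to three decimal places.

β ≈ 0.782

Both payoffs in the second observation are in the future, so β drops out: δ^2·56140 = δ^4·83900 ⇒ δ^2 = 56140/83900 = 0.66913, so δ = 0.81800.
The first indifference: 31814 = β·δ^2·60800, so β = 31814/(δ^2·60800) = 31814/(0.66913·60800) ≈ 0.782.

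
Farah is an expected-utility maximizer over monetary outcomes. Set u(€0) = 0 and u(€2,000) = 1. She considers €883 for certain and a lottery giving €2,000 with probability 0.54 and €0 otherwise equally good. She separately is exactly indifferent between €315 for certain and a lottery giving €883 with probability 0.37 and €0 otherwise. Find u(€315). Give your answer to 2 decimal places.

The first gamble pins u(€883): it must equal 0.54·1 + 0.46·0 = 0.54.
Chaining: u(€315) = 0.37·0.54 + 0.63·0.00 = 0.1998.

0.20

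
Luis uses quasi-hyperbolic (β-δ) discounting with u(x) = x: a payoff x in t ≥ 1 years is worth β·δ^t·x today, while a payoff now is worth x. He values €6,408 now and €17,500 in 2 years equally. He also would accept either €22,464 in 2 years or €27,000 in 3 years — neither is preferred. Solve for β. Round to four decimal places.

β ≈ 0.5290

Both payoffs in the second observation are in the future, so β drops out: δ^2·22464 = δ^3·27000 ⇒ δ = 22464/27000 = 0.83200.
Now use the now-vs-future pair: 6408 = β·δ^2·17500 gives β = 6408/(0.69222·17500) ≈ 0.5290.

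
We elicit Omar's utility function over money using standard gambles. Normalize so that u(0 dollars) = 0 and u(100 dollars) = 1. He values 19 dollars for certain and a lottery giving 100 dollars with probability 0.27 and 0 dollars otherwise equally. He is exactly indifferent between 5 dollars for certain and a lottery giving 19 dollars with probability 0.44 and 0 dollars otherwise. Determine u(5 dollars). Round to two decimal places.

0.12

The first gamble pins u(19 dollars): it must equal 0.27·1 + 0.73·0 = 0.27.
Chaining: u(5 dollars) = 0.44·0.27 + 0.56·0.00 = 0.1188.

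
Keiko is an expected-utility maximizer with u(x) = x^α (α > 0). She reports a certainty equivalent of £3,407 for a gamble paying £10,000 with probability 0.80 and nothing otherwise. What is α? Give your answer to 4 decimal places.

Since u(0) = 0, the lottery's EU is 0.80·10000^α.
Indifference: 3407^α = 0.80·10000^α, so (3407/10000)^α = 0.80.
Taking logs: α·ln(3407/10000) = ln(0.80), so α = -0.2231436 / -1.0767530 ≈ 0.2072.

α ≈ 0.2072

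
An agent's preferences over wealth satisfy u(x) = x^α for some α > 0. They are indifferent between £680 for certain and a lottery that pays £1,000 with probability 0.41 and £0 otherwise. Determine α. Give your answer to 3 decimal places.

α ≈ 2.312

Since u(0) = 0, the lottery's EU is 0.41·1000^α.
Setting u(680) equal to that: 680^α = 0.41·1000^α ⇒ (680/1000)^α = 0.41.
α = ln(0.41) / ln(680/1000) = -0.891598/-0.385662 ≈ 2.312.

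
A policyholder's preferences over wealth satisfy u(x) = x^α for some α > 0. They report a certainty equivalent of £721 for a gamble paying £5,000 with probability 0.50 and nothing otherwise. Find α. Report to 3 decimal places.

Since u(0) = 0, the lottery's EU is 0.50·5000^α.
Setting u(721) equal to that: 721^α = 0.50·5000^α ⇒ (721/5000)^α = 0.50.
Take logs: α = ln 0.50 / ln(721/5000) ≈ 0.35793.

α ≈ 0.358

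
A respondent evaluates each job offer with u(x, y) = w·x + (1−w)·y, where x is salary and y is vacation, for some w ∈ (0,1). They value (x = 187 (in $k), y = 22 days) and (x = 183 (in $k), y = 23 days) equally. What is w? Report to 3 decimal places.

w = 0.200

Indifference: w·187 + (1−w)·22 = w·183 + (1−w)·23.
w·(187−183) = (1−w)·(23−22), i.e. w·4 = (1−w)·1.
Hence w = 1/(4+1) = 1/5 = 0.200.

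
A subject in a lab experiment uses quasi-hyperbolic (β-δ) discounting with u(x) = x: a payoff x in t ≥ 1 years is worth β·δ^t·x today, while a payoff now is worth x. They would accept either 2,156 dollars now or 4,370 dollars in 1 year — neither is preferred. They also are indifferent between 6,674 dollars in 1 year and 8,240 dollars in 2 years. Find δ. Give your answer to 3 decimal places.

Both payoffs in the second observation are in the future, so β drops out: δ^1·6674 = δ^2·8240 ⇒ δ = 6674/8240 = 0.80995.

δ ≈ 0.810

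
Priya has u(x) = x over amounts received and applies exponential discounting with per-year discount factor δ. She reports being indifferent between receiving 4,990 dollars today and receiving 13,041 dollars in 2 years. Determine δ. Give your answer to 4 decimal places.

Indifference means u(4990) = δ^2 · u(13041), so δ^2 = u(4990)/u(13041).
With u(x) = x: δ^2 = 4990/13041 = 0.38264.
Hence δ = (0.38264)^(1/2) = 0.618579.

δ ≈ 0.6186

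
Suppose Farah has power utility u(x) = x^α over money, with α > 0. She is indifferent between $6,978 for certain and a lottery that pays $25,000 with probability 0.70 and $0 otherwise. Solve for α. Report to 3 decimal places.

α ≈ 0.280

The lottery's expected utility is 0.70·u(25000) + 0.30·u(0) = 0.70·25000^α (since u(0) = 0 for α > 0).
Indifference: 6978^α = 0.70·25000^α, so (6978/25000)^α = 0.70.
Take logs: α = ln 0.70 / ln(6978/25000) ≈ 0.27950.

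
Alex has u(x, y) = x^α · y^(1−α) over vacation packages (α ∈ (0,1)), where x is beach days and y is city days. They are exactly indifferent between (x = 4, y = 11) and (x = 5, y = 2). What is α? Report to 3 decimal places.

The Cobb–Douglas utilities coincide, so 4^α·11^(1−α) = 5^α·2^(1−α).
Taking logs: α·ln 4 + (1−α)·ln 11 = α·ln 5 + (1−α)·ln 2, i.e. α·-0.223144 = (1−α)·-1.704748.
Thus α·(-1.927892) = -1.704748, so α = -1.704748/-1.927892 ≈ 0.884.

α ≈ 0.884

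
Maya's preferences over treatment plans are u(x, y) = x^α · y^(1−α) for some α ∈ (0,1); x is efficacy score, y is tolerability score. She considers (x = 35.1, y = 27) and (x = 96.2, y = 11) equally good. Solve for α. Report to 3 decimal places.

α ≈ 0.471

Set the two utilities equal: 35.1^α·27^(1−α) = 96.2^α·11^(1−α).
(35.1/96.2)^α = (11/27)^(1−α); take logs: α·ln(35.1/96.2) = (1−α)·ln(11/27), i.e. α·-1.008228 = (1−α)·-0.897942.
Thus α·(-1.906170) = -0.897942, so α = -0.897942/-1.906170 ≈ 0.471.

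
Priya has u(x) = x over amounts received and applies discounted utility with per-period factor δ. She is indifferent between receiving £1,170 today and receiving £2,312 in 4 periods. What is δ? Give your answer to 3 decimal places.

δ ≈ 0.843

The payoff in 4 periods is discounted by δ^4, so u(1170) = δ^4·u(2312) and δ^4 = u(1170)/u(2312).
With u(x) = x: δ^4 = 1170/2312 = 0.50606.
Hence δ = (0.50606)^(1/4) = 0.84343.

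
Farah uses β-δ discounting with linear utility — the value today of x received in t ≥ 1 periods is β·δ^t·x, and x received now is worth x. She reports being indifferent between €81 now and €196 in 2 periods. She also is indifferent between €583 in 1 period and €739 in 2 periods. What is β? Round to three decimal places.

From the later pair, β·δ^1·583 = β·δ^2·739; dividing through, δ = 583/739 = 0.78890.
The first indifference: 81 = β·δ^2·196, so β = 81/(δ^2·196) = 81/(0.62237·196) ≈ 0.664.

β ≈ 0.664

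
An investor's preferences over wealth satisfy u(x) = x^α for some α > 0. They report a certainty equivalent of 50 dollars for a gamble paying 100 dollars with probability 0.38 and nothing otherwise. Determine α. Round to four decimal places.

α ≈ 1.3959

EU(lottery) = 0.38·100^α + 0.62·0 = 0.38·100^α.
Indifference: 50^α = 0.38·100^α, so (50/100)^α = 0.38.
α = ln(0.38) / ln(50/100) = -0.9675840/-0.6931472 ≈ 1.3959.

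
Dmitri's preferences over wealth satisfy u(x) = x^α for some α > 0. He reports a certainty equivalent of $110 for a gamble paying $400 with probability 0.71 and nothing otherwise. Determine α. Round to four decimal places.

α ≈ 0.2653

Since u(0) = 0, the lottery's EU is 0.71·400^α.
Equating: 110^α = 0.71·400^α, i.e. 0.2750^α = 0.71.
Taking logs: α·ln(110/400) = ln(0.71), so α = -0.3424903 / -1.2909842 ≈ 0.2653.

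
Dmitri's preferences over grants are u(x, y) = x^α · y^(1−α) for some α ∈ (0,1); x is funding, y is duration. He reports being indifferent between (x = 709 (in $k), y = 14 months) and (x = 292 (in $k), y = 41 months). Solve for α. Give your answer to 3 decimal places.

Indifference: 709^α · 14^(1−α) = 292^α · 41^(1−α).
Taking logs: α·ln 709 + (1−α)·ln 14 = α·ln 292 + (1−α)·ln 41, i.e. α·0.887102 = (1−α)·1.074515.
So α/(1−α) = (1.074515)/(0.887102) = 1.211264, and α = 1.211264/2.211264 ≈ 0.548.

α ≈ 0.548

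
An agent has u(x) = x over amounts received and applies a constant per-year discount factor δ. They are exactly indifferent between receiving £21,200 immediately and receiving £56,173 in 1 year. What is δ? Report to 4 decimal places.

δ ≈ 0.3774

Indifference means u(21200) = δ · u(56173), so δ = u(21200)/u(56173).
With u(x) = x: δ = 21200/56173 = 0.37741.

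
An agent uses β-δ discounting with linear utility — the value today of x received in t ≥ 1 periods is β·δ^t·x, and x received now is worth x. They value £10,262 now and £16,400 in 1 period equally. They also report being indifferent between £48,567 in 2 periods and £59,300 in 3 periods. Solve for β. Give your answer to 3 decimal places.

β ≈ 0.764

The second indifference involves only future payoffs, so β cancels: β·δ^2·48567 = β·δ^3·59300, giving δ = 48567/59300 = 0.81901.
The first indifference: 10262 = β·δ·16400, so β = 10262/(δ·16400) = 10262/(0.81901·16400) ≈ 0.764.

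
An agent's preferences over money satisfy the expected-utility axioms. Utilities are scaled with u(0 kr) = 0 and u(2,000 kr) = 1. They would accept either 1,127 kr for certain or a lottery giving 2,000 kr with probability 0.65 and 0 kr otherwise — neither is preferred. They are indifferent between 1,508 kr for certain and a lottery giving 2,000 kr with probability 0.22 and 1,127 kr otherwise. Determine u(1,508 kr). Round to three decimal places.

First, u(1,127 kr) = 0.65·u(2,000 kr) + 0.35·u(0 kr) = 0.65.
Chaining: u(1,508 kr) = 0.22·1.00 + 0.78·0.65 = 0.7270.

0.727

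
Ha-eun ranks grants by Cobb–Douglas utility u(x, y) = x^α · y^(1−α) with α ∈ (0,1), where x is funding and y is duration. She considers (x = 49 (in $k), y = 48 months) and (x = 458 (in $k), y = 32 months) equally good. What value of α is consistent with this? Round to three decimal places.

α ≈ 0.154

Set the two utilities equal: 49^α·48^(1−α) = 458^α·32^(1−α).
Rearrange to (49/458)^α = (32/48)^(1−α) and take logs: α·-2.235049 = (1−α)·-0.405465.
With A = -2.235049 and B = -0.405465: α·A = (1−α)·B, so α = B/(A+B) = -0.405465/-2.640514 ≈ 0.154.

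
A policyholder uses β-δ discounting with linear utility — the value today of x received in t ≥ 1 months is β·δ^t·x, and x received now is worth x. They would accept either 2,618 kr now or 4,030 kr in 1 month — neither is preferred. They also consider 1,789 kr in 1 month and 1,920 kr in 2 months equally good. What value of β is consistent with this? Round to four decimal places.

Both payoffs in the second observation are in the future, so β drops out: δ^1·1789 = δ^2·1920 ⇒ δ = 1789/1920 = 0.93177.
The first indifference: 2618 = β·δ·4030, so β = 2618/(δ·4030) = 2618/(0.93177·4030) ≈ 0.6972.

β ≈ 0.6972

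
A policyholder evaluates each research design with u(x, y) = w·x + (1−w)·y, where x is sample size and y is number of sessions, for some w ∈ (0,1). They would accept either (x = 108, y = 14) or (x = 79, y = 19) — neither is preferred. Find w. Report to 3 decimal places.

u(108,14) = u(79,19) means w·108 + (1−w)·14 = w·79 + (1−w)·19.
Rearranging, 29·w − 5·(1−w) = 0.
Hence w = 5/(29+5) = 5/34 = 0.147.

w = 0.147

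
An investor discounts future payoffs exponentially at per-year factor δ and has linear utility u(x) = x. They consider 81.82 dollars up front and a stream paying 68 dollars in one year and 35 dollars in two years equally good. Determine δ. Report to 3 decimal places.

δ ≈ 0.840

Present value of the stream is 68·δ + 35·δ². Indifference gives 68δ + 35δ² = 81.82.
That is, 35δ² + 68δ − 81.82 = 0, a quadratic in δ.
By the quadratic formula (taking the positive root), δ = (−68 + √16078.80) / 70 ≈ 0.840.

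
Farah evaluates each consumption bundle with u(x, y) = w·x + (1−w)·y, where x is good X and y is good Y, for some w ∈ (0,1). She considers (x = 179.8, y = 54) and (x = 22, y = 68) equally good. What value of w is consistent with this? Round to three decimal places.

w = 0.081

Indifference: w·179.8 + (1−w)·54 = w·22 + (1−w)·68.
Collecting terms: w·157.8 = (1−w)·14.
The marginal rate of substitution is 14/157.8, so w = 14/(157.8+14) = 0.081.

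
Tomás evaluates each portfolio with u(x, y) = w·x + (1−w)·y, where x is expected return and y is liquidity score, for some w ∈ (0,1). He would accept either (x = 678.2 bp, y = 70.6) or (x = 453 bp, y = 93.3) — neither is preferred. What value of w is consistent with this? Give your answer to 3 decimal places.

w = 0.092

Indifference: w·678.2 + (1−w)·70.6 = w·453 + (1−w)·93.3.
Rearranging, 225.2·w − 22.7·(1−w) = 0.
Hence w = 22.7/(225.2+22.7) = 22.7/247.9 = 0.092.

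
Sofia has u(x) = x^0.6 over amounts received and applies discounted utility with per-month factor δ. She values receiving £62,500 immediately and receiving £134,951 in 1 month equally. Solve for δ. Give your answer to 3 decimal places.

Equating discounted utilities: u(62500) = δ·u(134951) ⇒ δ = u(62500)/u(134951).
Since u(x) = x^0.6, δ = (62500/134951)^0.6 = 0.46313^0.6 = 0.63012.

δ ≈ 0.630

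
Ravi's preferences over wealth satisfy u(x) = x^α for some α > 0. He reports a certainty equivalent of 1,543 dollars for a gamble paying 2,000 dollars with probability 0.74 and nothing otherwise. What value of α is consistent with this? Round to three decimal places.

α ≈ 1.161

EU(lottery) = 0.74·2000^α + 0.26·0 = 0.74·2000^α.
Equating: 1543^α = 0.74·2000^α, i.e. 0.7715^α = 0.74.
α = ln(0.74) / ln(1543/2000) = -0.301105/-0.259419 ≈ 1.161.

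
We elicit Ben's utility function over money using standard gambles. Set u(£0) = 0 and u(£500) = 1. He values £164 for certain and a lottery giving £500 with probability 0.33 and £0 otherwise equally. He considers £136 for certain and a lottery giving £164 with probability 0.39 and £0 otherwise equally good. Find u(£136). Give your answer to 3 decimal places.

The first gamble pins u(£164): it must equal 0.33·1 + 0.67·0 = 0.33.
The second indifference gives u(£136) = 0.39·u(£164) + 0.61·u(£0) = 0.39·0.33 + 0.61·0.00 = 0.1287.

0.129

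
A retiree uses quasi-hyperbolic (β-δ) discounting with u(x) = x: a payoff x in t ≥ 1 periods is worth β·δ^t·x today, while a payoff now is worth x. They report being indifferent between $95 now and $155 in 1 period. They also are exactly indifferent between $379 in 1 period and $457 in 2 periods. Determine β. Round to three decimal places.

The second indifference involves only future payoffs, so β cancels: β·δ^1·379 = β·δ^2·457, giving δ = 379/457 = 0.82932.
Substituting δ into 95 = β·δ·155: β = 95/(128.545) ≈ 0.739.

β ≈ 0.739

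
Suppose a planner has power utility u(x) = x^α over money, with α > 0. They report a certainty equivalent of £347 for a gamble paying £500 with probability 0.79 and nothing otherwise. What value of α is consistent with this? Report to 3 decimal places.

The lottery's expected utility is 0.79·u(500) + 0.21·u(0) = 0.79·500^α (since u(0) = 0 for α > 0).
Indifference: 347^α = 0.79·500^α, so (347/500)^α = 0.79.
Taking logs: α·ln(347/500) = ln(0.79), so α = -0.235722 / -0.365283 ≈ 0.645.

α ≈ 0.645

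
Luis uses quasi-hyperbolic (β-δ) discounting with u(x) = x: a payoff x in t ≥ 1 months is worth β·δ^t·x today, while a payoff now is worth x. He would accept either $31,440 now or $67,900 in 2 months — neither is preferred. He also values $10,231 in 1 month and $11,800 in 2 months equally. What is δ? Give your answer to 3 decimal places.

δ ≈ 0.867

From the later pair, β·δ^1·10231 = β·δ^2·11800; dividing through, δ = 10231/11800 = 0.86703.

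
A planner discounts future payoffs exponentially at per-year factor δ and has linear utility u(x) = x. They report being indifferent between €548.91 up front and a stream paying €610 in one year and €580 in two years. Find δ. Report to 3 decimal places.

Equating present values: 548.91 = 610δ + 580δ².
So 580δ² + 610δ − 548.91 = 0.
δ = (−610 + √(610² + 4·580·548.91)) / (2·580) = (−610 + √1645571.20) / 1160 ≈ 0.580.

δ ≈ 0.580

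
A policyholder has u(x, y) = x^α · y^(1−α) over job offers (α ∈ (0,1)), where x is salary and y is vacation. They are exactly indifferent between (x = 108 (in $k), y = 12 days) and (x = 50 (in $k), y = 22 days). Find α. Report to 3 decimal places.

Set the two utilities equal: 108^α·12^(1−α) = 50^α·22^(1−α).
Rearrange to (108/50)^α = (22/12)^(1−α) and take logs: α·0.770108 = (1−α)·0.606136.
Thus α·(1.376244) = 0.606136, so α = 0.606136/1.376244 ≈ 0.440.

α ≈ 0.440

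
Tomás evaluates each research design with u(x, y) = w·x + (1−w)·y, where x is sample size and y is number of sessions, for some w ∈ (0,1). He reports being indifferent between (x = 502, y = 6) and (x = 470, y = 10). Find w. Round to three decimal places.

w = 0.111

u(502,6) = u(470,10) means w·502 + (1−w)·6 = w·470 + (1−w)·10.
Rearranging, 32·w − 4·(1−w) = 0.
The marginal rate of substitution is 4/32, so w = 4/(32+4) = 0.111.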